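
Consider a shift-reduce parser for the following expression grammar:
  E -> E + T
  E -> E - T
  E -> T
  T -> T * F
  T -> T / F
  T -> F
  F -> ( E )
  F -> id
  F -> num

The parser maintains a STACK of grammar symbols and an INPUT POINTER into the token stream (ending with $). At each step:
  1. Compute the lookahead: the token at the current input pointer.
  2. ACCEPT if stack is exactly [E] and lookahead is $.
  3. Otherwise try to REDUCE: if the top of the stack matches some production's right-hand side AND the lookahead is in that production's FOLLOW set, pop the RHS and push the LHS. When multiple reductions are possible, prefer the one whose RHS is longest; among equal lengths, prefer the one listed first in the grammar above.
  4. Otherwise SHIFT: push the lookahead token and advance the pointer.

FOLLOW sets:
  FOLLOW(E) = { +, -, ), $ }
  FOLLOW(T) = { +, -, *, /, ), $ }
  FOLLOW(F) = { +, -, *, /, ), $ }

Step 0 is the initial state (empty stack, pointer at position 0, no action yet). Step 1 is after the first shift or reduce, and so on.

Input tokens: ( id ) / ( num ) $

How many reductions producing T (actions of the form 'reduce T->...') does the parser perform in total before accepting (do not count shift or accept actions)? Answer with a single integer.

Step 1: shift (. Stack=[(] ptr=1 lookahead=id remaining=[id ) / ( num ) $]
Step 2: shift id. Stack=[( id] ptr=2 lookahead=) remaining=[) / ( num ) $]
Step 3: reduce F->id. Stack=[( F] ptr=2 lookahead=) remaining=[) / ( num ) $]
Step 4: reduce T->F. Stack=[( T] ptr=2 lookahead=) remaining=[) / ( num ) $]
Step 5: reduce E->T. Stack=[( E] ptr=2 lookahead=) remaining=[) / ( num ) $]
Step 6: shift ). Stack=[( E )] ptr=3 lookahead=/ remaining=[/ ( num ) $]
Step 7: reduce F->( E ). Stack=[F] ptr=3 lookahead=/ remaining=[/ ( num ) $]
Step 8: reduce T->F. Stack=[T] ptr=3 lookahead=/ remaining=[/ ( num ) $]
Step 9: shift /. Stack=[T /] ptr=4 lookahead=( remaining=[( num ) $]
Step 10: shift (. Stack=[T / (] ptr=5 lookahead=num remaining=[num ) $]
Step 11: shift num. Stack=[T / ( num] ptr=6 lookahead=) remaining=[) $]
Step 12: reduce F->num. Stack=[T / ( F] ptr=6 lookahead=) remaining=[) $]
Step 13: reduce T->F. Stack=[T / ( T] ptr=6 lookahead=) remaining=[) $]
Step 14: reduce E->T. Stack=[T / ( E] ptr=6 lookahead=) remaining=[) $]
Step 15: shift ). Stack=[T / ( E )] ptr=7 lookahead=$ remaining=[$]
Step 16: reduce F->( E ). Stack=[T / F] ptr=7 lookahead=$ remaining=[$]
Step 17: reduce T->T / F. Stack=[T] ptr=7 lookahead=$ remaining=[$]
Step 18: reduce E->T. Stack=[E] ptr=7 lookahead=$ remaining=[$]
Step 19: accept. Stack=[E] ptr=7 lookahead=$ remaining=[$]

Answer: 4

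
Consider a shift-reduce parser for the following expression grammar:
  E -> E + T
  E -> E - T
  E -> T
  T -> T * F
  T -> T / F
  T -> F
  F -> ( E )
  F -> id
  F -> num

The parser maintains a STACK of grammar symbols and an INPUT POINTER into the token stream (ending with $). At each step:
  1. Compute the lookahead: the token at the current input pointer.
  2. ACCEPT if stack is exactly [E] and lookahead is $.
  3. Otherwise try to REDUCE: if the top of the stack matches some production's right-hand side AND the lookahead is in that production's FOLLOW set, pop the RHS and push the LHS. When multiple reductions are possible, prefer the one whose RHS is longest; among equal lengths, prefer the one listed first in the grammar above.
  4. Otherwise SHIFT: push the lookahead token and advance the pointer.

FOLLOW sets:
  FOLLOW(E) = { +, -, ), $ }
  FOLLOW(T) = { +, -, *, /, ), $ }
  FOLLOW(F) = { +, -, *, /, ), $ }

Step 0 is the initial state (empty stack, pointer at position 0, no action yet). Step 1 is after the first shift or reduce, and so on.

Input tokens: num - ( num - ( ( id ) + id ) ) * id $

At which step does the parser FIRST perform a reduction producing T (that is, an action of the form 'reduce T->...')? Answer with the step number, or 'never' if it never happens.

Step 1: shift num. Stack=[num] ptr=1 lookahead=- remaining=[- ( num - ( ( id ) + id ) ) * id $]
Step 2: reduce F->num. Stack=[F] ptr=1 lookahead=- remaining=[- ( num - ( ( id ) + id ) ) * id $]
Step 3: reduce T->F. Stack=[T] ptr=1 lookahead=- remaining=[- ( num - ( ( id ) + id ) ) * id $]

Answer: 3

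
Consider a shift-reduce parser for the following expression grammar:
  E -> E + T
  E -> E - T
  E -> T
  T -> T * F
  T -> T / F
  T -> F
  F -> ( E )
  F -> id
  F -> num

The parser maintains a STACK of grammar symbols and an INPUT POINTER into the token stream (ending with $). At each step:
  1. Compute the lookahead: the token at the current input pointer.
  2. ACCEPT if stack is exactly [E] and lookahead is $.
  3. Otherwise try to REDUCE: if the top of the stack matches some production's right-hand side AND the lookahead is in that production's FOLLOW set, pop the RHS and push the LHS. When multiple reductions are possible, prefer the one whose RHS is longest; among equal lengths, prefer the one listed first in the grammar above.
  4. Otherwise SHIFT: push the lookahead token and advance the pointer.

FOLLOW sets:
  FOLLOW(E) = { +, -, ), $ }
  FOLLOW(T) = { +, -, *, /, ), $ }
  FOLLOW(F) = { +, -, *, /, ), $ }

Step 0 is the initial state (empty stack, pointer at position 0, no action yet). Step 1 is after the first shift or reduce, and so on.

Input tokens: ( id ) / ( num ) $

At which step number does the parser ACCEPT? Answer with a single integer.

Answer: 19

Derivation:
Step 1: shift (. Stack=[(] ptr=1 lookahead=id remaining=[id ) / ( num ) $]
Step 2: shift id. Stack=[( id] ptr=2 lookahead=) remaining=[) / ( num ) $]
Step 3: reduce F->id. Stack=[( F] ptr=2 lookahead=) remaining=[) / ( num ) $]
Step 4: reduce T->F. Stack=[( T] ptr=2 lookahead=) remaining=[) / ( num ) $]
Step 5: reduce E->T. Stack=[( E] ptr=2 lookahead=) remaining=[) / ( num ) $]
Step 6: shift ). Stack=[( E )] ptr=3 lookahead=/ remaining=[/ ( num ) $]
Step 7: reduce F->( E ). Stack=[F] ptr=3 lookahead=/ remaining=[/ ( num ) $]
Step 8: reduce T->F. Stack=[T] ptr=3 lookahead=/ remaining=[/ ( num ) $]
Step 9: shift /. Stack=[T /] ptr=4 lookahead=( remaining=[( num ) $]
Step 10: shift (. Stack=[T / (] ptr=5 lookahead=num remaining=[num ) $]
Step 11: shift num. Stack=[T / ( num] ptr=6 lookahead=) remaining=[) $]
Step 12: reduce F->num. Stack=[T / ( F] ptr=6 lookahead=) remaining=[) $]
Step 13: reduce T->F. Stack=[T / ( T] ptr=6 lookahead=) remaining=[) $]
Step 14: reduce E->T. Stack=[T / ( E] ptr=6 lookahead=) remaining=[) $]
Step 15: shift ). Stack=[T / ( E )] ptr=7 lookahead=$ remaining=[$]
Step 16: reduce F->( E ). Stack=[T / F] ptr=7 lookahead=$ remaining=[$]
Step 17: reduce T->T / F. Stack=[T] ptr=7 lookahead=$ remaining=[$]
Step 18: reduce E->T. Stack=[E] ptr=7 lookahead=$ remaining=[$]
Step 19: accept. Stack=[E] ptr=7 lookahead=$ remaining=[$]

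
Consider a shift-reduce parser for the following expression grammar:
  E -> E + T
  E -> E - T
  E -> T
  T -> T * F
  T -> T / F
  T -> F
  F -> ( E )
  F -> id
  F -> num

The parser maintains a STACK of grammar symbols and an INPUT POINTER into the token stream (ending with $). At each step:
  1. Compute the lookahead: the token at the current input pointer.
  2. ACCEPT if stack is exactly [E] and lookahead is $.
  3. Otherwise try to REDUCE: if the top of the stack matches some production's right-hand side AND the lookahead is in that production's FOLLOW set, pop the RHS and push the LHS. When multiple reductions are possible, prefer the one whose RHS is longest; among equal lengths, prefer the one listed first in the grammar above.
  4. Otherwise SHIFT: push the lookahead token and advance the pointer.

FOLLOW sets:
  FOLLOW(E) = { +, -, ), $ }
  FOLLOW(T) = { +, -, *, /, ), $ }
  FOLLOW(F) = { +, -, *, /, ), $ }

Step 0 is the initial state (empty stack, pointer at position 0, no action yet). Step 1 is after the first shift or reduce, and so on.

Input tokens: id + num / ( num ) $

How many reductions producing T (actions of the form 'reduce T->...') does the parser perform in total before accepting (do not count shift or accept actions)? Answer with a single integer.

Step 1: shift id. Stack=[id] ptr=1 lookahead=+ remaining=[+ num / ( num ) $]
Step 2: reduce F->id. Stack=[F] ptr=1 lookahead=+ remaining=[+ num / ( num ) $]
Step 3: reduce T->F. Stack=[T] ptr=1 lookahead=+ remaining=[+ num / ( num ) $]
Step 4: reduce E->T. Stack=[E] ptr=1 lookahead=+ remaining=[+ num / ( num ) $]
Step 5: shift +. Stack=[E +] ptr=2 lookahead=num remaining=[num / ( num ) $]
Step 6: shift num. Stack=[E + num] ptr=3 lookahead=/ remaining=[/ ( num ) $]
Step 7: reduce F->num. Stack=[E + F] ptr=3 lookahead=/ remaining=[/ ( num ) $]
Step 8: reduce T->F. Stack=[E + T] ptr=3 lookahead=/ remaining=[/ ( num ) $]
Step 9: shift /. Stack=[E + T /] ptr=4 lookahead=( remaining=[( num ) $]
Step 10: shift (. Stack=[E + T / (] ptr=5 lookahead=num remaining=[num ) $]
Step 11: shift num. Stack=[E + T / ( num] ptr=6 lookahead=) remaining=[) $]
Step 12: reduce F->num. Stack=[E + T / ( F] ptr=6 lookahead=) remaining=[) $]
Step 13: reduce T->F. Stack=[E + T / ( T] ptr=6 lookahead=) remaining=[) $]
Step 14: reduce E->T. Stack=[E + T / ( E] ptr=6 lookahead=) remaining=[) $]
Step 15: shift ). Stack=[E + T / ( E )] ptr=7 lookahead=$ remaining=[$]
Step 16: reduce F->( E ). Stack=[E + T / F] ptr=7 lookahead=$ remaining=[$]
Step 17: reduce T->T / F. Stack=[E + T] ptr=7 lookahead=$ remaining=[$]
Step 18: reduce E->E + T. Stack=[E] ptr=7 lookahead=$ remaining=[$]
Step 19: accept. Stack=[E] ptr=7 lookahead=$ remaining=[$]

Answer: 4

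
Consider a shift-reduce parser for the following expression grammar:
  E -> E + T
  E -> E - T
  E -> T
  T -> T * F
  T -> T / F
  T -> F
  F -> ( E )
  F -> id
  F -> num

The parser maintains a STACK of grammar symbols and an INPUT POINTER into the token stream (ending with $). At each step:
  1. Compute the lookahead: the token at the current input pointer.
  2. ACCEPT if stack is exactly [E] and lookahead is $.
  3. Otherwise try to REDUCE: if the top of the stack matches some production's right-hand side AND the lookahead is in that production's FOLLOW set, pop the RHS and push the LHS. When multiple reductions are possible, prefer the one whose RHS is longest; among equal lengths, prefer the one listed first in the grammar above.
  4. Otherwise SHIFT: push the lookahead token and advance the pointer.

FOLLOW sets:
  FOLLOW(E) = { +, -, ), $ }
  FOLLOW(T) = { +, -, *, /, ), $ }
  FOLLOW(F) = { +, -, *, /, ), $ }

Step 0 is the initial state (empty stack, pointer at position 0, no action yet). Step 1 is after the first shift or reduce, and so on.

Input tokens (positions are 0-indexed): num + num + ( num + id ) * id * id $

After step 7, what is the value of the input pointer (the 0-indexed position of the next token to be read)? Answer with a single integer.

Step 1: shift num. Stack=[num] ptr=1 lookahead=+ remaining=[+ num + ( num + id ) * id * id $]
Step 2: reduce F->num. Stack=[F] ptr=1 lookahead=+ remaining=[+ num + ( num + id ) * id * id $]
Step 3: reduce T->F. Stack=[T] ptr=1 lookahead=+ remaining=[+ num + ( num + id ) * id * id $]
Step 4: reduce E->T. Stack=[E] ptr=1 lookahead=+ remaining=[+ num + ( num + id ) * id * id $]
Step 5: shift +. Stack=[E +] ptr=2 lookahead=num remaining=[num + ( num + id ) * id * id $]
Step 6: shift num. Stack=[E + num] ptr=3 lookahead=+ remaining=[+ ( num + id ) * id * id $]
Step 7: reduce F->num. Stack=[E + F] ptr=3 lookahead=+ remaining=[+ ( num + id ) * id * id $]

Answer: 3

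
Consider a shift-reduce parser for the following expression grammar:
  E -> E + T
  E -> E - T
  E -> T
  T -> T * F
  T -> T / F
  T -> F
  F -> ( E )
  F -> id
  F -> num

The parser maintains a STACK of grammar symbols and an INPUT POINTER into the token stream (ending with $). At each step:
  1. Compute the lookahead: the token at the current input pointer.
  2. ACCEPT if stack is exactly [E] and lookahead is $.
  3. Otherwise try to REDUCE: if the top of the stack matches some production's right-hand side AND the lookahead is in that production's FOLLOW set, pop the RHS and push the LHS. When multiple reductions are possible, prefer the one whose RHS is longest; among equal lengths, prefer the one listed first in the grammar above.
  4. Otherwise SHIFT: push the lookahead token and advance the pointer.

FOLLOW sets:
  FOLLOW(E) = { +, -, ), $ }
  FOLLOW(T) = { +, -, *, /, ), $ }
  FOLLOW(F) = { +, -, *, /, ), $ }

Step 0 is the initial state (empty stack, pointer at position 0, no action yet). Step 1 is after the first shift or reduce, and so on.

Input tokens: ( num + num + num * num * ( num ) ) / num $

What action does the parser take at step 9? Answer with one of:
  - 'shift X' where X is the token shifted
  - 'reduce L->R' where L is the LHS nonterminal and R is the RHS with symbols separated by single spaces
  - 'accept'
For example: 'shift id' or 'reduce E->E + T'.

Answer: reduce T->F

Derivation:
Step 1: shift (. Stack=[(] ptr=1 lookahead=num remaining=[num + num + num * num * ( num ) ) / num $]
Step 2: shift num. Stack=[( num] ptr=2 lookahead=+ remaining=[+ num + num * num * ( num ) ) / num $]
Step 3: reduce F->num. Stack=[( F] ptr=2 lookahead=+ remaining=[+ num + num * num * ( num ) ) / num $]
Step 4: reduce T->F. Stack=[( T] ptr=2 lookahead=+ remaining=[+ num + num * num * ( num ) ) / num $]
Step 5: reduce E->T. Stack=[( E] ptr=2 lookahead=+ remaining=[+ num + num * num * ( num ) ) / num $]
Step 6: shift +. Stack=[( E +] ptr=3 lookahead=num remaining=[num + num * num * ( num ) ) / num $]
Step 7: shift num. Stack=[( E + num] ptr=4 lookahead=+ remaining=[+ num * num * ( num ) ) / num $]
Step 8: reduce F->num. Stack=[( E + F] ptr=4 lookahead=+ remaining=[+ num * num * ( num ) ) / num $]
Step 9: reduce T->F. Stack=[( E + T] ptr=4 lookahead=+ remaining=[+ num * num * ( num ) ) / num $]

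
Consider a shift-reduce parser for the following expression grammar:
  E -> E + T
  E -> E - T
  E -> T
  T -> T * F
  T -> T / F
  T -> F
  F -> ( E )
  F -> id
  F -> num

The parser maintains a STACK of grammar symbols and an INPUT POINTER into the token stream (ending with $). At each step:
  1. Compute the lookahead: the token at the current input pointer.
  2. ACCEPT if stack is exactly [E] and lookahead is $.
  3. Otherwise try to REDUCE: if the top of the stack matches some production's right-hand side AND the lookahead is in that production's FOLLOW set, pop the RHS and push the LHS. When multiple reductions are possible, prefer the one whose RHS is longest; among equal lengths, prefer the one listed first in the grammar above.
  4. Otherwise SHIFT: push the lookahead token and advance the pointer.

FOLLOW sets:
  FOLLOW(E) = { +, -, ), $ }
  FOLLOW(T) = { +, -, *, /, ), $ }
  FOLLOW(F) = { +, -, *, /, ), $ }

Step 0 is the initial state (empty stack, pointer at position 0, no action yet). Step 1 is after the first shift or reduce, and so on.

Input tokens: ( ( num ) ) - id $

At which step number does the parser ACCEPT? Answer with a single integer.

Step 1: shift (. Stack=[(] ptr=1 lookahead=( remaining=[( num ) ) - id $]
Step 2: shift (. Stack=[( (] ptr=2 lookahead=num remaining=[num ) ) - id $]
Step 3: shift num. Stack=[( ( num] ptr=3 lookahead=) remaining=[) ) - id $]
Step 4: reduce F->num. Stack=[( ( F] ptr=3 lookahead=) remaining=[) ) - id $]
Step 5: reduce T->F. Stack=[( ( T] ptr=3 lookahead=) remaining=[) ) - id $]
Step 6: reduce E->T. Stack=[( ( E] ptr=3 lookahead=) remaining=[) ) - id $]
Step 7: shift ). Stack=[( ( E )] ptr=4 lookahead=) remaining=[) - id $]
Step 8: reduce F->( E ). Stack=[( F] ptr=4 lookahead=) remaining=[) - id $]
Step 9: reduce T->F. Stack=[( T] ptr=4 lookahead=) remaining=[) - id $]
Step 10: reduce E->T. Stack=[( E] ptr=4 lookahead=) remaining=[) - id $]
Step 11: shift ). Stack=[( E )] ptr=5 lookahead=- remaining=[- id $]
Step 12: reduce F->( E ). Stack=[F] ptr=5 lookahead=- remaining=[- id $]
Step 13: reduce T->F. Stack=[T] ptr=5 lookahead=- remaining=[- id $]
Step 14: reduce E->T. Stack=[E] ptr=5 lookahead=- remaining=[- id $]
Step 15: shift -. Stack=[E -] ptr=6 lookahead=id remaining=[id $]
Step 16: shift id. Stack=[E - id] ptr=7 lookahead=$ remaining=[$]
Step 17: reduce F->id. Stack=[E - F] ptr=7 lookahead=$ remaining=[$]
Step 18: reduce T->F. Stack=[E - T] ptr=7 lookahead=$ remaining=[$]
Step 19: reduce E->E - T. Stack=[E] ptr=7 lookahead=$ remaining=[$]
Step 20: accept. Stack=[E] ptr=7 lookahead=$ remaining=[$]

Answer: 20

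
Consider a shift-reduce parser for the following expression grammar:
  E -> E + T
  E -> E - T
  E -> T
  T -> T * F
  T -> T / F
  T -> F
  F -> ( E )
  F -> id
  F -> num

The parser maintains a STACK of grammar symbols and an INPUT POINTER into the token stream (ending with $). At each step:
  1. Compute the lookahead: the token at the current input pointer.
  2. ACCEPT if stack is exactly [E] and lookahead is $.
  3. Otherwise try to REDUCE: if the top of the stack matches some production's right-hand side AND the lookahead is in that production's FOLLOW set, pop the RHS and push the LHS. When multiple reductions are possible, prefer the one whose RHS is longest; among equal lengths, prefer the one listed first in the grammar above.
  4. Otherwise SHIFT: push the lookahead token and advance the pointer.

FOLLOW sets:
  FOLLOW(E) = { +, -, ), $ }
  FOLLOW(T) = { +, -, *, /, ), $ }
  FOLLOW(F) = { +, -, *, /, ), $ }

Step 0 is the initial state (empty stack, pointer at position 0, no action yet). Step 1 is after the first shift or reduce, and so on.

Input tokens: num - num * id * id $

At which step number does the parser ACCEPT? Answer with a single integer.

Step 1: shift num. Stack=[num] ptr=1 lookahead=- remaining=[- num * id * id $]
Step 2: reduce F->num. Stack=[F] ptr=1 lookahead=- remaining=[- num * id * id $]
Step 3: reduce T->F. Stack=[T] ptr=1 lookahead=- remaining=[- num * id * id $]
Step 4: reduce E->T. Stack=[E] ptr=1 lookahead=- remaining=[- num * id * id $]
Step 5: shift -. Stack=[E -] ptr=2 lookahead=num remaining=[num * id * id $]
Step 6: shift num. Stack=[E - num] ptr=3 lookahead=* remaining=[* id * id $]
Step 7: reduce F->num. Stack=[E - F] ptr=3 lookahead=* remaining=[* id * id $]
Step 8: reduce T->F. Stack=[E - T] ptr=3 lookahead=* remaining=[* id * id $]
Step 9: shift *. Stack=[E - T *] ptr=4 lookahead=id remaining=[id * id $]
Step 10: shift id. Stack=[E - T * id] ptr=5 lookahead=* remaining=[* id $]
Step 11: reduce F->id. Stack=[E - T * F] ptr=5 lookahead=* remaining=[* id $]
Step 12: reduce T->T * F. Stack=[E - T] ptr=5 lookahead=* remaining=[* id $]
Step 13: shift *. Stack=[E - T *] ptr=6 lookahead=id remaining=[id $]
Step 14: shift id. Stack=[E - T * id] ptr=7 lookahead=$ remaining=[$]
Step 15: reduce F->id. Stack=[E - T * F] ptr=7 lookahead=$ remaining=[$]
Step 16: reduce T->T * F. Stack=[E - T] ptr=7 lookahead=$ remaining=[$]
Step 17: reduce E->E - T. Stack=[E] ptr=7 lookahead=$ remaining=[$]
Step 18: accept. Stack=[E] ptr=7 lookahead=$ remaining=[$]

Answer: 18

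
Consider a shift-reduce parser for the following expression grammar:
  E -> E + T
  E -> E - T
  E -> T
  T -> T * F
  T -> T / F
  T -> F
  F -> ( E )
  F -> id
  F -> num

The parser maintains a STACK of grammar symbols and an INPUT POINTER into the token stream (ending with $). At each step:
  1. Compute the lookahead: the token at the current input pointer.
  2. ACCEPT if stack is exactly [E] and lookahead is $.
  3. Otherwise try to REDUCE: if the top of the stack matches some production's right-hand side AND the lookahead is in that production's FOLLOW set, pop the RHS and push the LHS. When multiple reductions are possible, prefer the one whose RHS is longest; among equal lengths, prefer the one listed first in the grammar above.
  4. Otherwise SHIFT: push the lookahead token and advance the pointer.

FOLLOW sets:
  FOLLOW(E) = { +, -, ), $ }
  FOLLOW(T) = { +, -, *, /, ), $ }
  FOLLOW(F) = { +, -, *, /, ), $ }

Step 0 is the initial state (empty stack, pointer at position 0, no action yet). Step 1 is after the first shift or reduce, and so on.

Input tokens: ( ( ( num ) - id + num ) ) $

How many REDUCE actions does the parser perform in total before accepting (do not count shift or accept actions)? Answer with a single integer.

Step 1: shift (. Stack=[(] ptr=1 lookahead=( remaining=[( ( num ) - id + num ) ) $]
Step 2: shift (. Stack=[( (] ptr=2 lookahead=( remaining=[( num ) - id + num ) ) $]
Step 3: shift (. Stack=[( ( (] ptr=3 lookahead=num remaining=[num ) - id + num ) ) $]
Step 4: shift num. Stack=[( ( ( num] ptr=4 lookahead=) remaining=[) - id + num ) ) $]
Step 5: reduce F->num. Stack=[( ( ( F] ptr=4 lookahead=) remaining=[) - id + num ) ) $]
Step 6: reduce T->F. Stack=[( ( ( T] ptr=4 lookahead=) remaining=[) - id + num ) ) $]
Step 7: reduce E->T. Stack=[( ( ( E] ptr=4 lookahead=) remaining=[) - id + num ) ) $]
Step 8: shift ). Stack=[( ( ( E )] ptr=5 lookahead=- remaining=[- id + num ) ) $]
Step 9: reduce F->( E ). Stack=[( ( F] ptr=5 lookahead=- remaining=[- id + num ) ) $]
Step 10: reduce T->F. Stack=[( ( T] ptr=5 lookahead=- remaining=[- id + num ) ) $]
Step 11: reduce E->T. Stack=[( ( E] ptr=5 lookahead=- remaining=[- id + num ) ) $]
Step 12: shift -. Stack=[( ( E -] ptr=6 lookahead=id remaining=[id + num ) ) $]
Step 13: shift id. Stack=[( ( E - id] ptr=7 lookahead=+ remaining=[+ num ) ) $]
Step 14: reduce F->id. Stack=[( ( E - F] ptr=7 lookahead=+ remaining=[+ num ) ) $]
Step 15: reduce T->F. Stack=[( ( E - T] ptr=7 lookahead=+ remaining=[+ num ) ) $]
Step 16: reduce E->E - T. Stack=[( ( E] ptr=7 lookahead=+ remaining=[+ num ) ) $]
Step 17: shift +. Stack=[( ( E +] ptr=8 lookahead=num remaining=[num ) ) $]
Step 18: shift num. Stack=[( ( E + num] ptr=9 lookahead=) remaining=[) ) $]
Step 19: reduce F->num. Stack=[( ( E + F] ptr=9 lookahead=) remaining=[) ) $]
Step 20: reduce T->F. Stack=[( ( E + T] ptr=9 lookahead=) remaining=[) ) $]
Step 21: reduce E->E + T. Stack=[( ( E] ptr=9 lookahead=) remaining=[) ) $]
Step 22: shift ). Stack=[( ( E )] ptr=10 lookahead=) remaining=[) $]
Step 23: reduce F->( E ). Stack=[( F] ptr=10 lookahead=) remaining=[) $]
Step 24: reduce T->F. Stack=[( T] ptr=10 lookahead=) remaining=[) $]
Step 25: reduce E->T. Stack=[( E] ptr=10 lookahead=) remaining=[) $]
Step 26: shift ). Stack=[( E )] ptr=11 lookahead=$ remaining=[$]
Step 27: reduce F->( E ). Stack=[F] ptr=11 lookahead=$ remaining=[$]
Step 28: reduce T->F. Stack=[T] ptr=11 lookahead=$ remaining=[$]
Step 29: reduce E->T. Stack=[E] ptr=11 lookahead=$ remaining=[$]
Step 30: accept. Stack=[E] ptr=11 lookahead=$ remaining=[$]

Answer: 18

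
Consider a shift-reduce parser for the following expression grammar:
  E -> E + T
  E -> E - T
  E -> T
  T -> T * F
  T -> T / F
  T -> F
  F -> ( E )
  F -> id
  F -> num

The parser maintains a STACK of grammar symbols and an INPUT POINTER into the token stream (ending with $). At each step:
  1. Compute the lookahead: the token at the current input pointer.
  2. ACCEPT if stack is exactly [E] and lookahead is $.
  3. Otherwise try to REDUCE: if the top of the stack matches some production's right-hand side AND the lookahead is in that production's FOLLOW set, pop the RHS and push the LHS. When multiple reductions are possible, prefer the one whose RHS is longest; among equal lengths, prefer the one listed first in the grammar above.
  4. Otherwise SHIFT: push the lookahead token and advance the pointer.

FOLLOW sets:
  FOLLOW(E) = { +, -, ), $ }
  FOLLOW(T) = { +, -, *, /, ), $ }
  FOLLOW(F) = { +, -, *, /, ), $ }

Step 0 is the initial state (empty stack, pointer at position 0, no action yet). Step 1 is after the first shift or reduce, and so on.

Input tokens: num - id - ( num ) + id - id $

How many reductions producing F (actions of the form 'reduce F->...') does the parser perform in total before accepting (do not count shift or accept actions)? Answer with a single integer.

Step 1: shift num. Stack=[num] ptr=1 lookahead=- remaining=[- id - ( num ) + id - id $]
Step 2: reduce F->num. Stack=[F] ptr=1 lookahead=- remaining=[- id - ( num ) + id - id $]
Step 3: reduce T->F. Stack=[T] ptr=1 lookahead=- remaining=[- id - ( num ) + id - id $]
Step 4: reduce E->T. Stack=[E] ptr=1 lookahead=- remaining=[- id - ( num ) + id - id $]
Step 5: shift -. Stack=[E -] ptr=2 lookahead=id remaining=[id - ( num ) + id - id $]
Step 6: shift id. Stack=[E - id] ptr=3 lookahead=- remaining=[- ( num ) + id - id $]
Step 7: reduce F->id. Stack=[E - F] ptr=3 lookahead=- remaining=[- ( num ) + id - id $]
Step 8: reduce T->F. Stack=[E - T] ptr=3 lookahead=- remaining=[- ( num ) + id - id $]
Step 9: reduce E->E - T. Stack=[E] ptr=3 lookahead=- remaining=[- ( num ) + id - id $]
Step 10: shift -. Stack=[E -] ptr=4 lookahead=( remaining=[( num ) + id - id $]
Step 11: shift (. Stack=[E - (] ptr=5 lookahead=num remaining=[num ) + id - id $]
Step 12: shift num. Stack=[E - ( num] ptr=6 lookahead=) remaining=[) + id - id $]
Step 13: reduce F->num. Stack=[E - ( F] ptr=6 lookahead=) remaining=[) + id - id $]
Step 14: reduce T->F. Stack=[E - ( T] ptr=6 lookahead=) remaining=[) + id - id $]
Step 15: reduce E->T. Stack=[E - ( E] ptr=6 lookahead=) remaining=[) + id - id $]
Step 16: shift ). Stack=[E - ( E )] ptr=7 lookahead=+ remaining=[+ id - id $]
Step 17: reduce F->( E ). Stack=[E - F] ptr=7 lookahead=+ remaining=[+ id - id $]
Step 18: reduce T->F. Stack=[E - T] ptr=7 lookahead=+ remaining=[+ id - id $]
Step 19: reduce E->E - T. Stack=[E] ptr=7 lookahead=+ remaining=[+ id - id $]
Step 20: shift +. Stack=[E +] ptr=8 lookahead=id remaining=[id - id $]
Step 21: shift id. Stack=[E + id] ptr=9 lookahead=- remaining=[- id $]
Step 22: reduce F->id. Stack=[E + F] ptr=9 lookahead=- remaining=[- id $]
Step 23: reduce T->F. Stack=[E + T] ptr=9 lookahead=- remaining=[- id $]
Step 24: reduce E->E + T. Stack=[E] ptr=9 lookahead=- remaining=[- id $]
Step 25: shift -. Stack=[E -] ptr=10 lookahead=id remaining=[id $]
Step 26: shift id. Stack=[E - id] ptr=11 lookahead=$ remaining=[$]
Step 27: reduce F->id. Stack=[E - F] ptr=11 lookahead=$ remaining=[$]
Step 28: reduce T->F. Stack=[E - T] ptr=11 lookahead=$ remaining=[$]
Step 29: reduce E->E - T. Stack=[E] ptr=11 lookahead=$ remaining=[$]
Step 30: accept. Stack=[E] ptr=11 lookahead=$ remaining=[$]

Answer: 6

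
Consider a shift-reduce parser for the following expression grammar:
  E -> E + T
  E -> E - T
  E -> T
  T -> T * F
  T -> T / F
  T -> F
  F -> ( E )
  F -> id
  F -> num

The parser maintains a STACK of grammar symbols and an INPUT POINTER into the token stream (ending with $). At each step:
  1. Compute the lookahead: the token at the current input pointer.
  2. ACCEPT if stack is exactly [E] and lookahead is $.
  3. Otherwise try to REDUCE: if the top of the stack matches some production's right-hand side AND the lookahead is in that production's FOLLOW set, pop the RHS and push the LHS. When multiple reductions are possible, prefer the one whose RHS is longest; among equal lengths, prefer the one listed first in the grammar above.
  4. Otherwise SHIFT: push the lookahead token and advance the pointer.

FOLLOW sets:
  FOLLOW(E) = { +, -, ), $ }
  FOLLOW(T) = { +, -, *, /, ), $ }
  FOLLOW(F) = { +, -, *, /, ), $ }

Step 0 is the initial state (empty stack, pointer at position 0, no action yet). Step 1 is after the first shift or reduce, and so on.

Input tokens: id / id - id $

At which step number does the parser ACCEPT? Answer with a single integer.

Step 1: shift id. Stack=[id] ptr=1 lookahead=/ remaining=[/ id - id $]
Step 2: reduce F->id. Stack=[F] ptr=1 lookahead=/ remaining=[/ id - id $]
Step 3: reduce T->F. Stack=[T] ptr=1 lookahead=/ remaining=[/ id - id $]
Step 4: shift /. Stack=[T /] ptr=2 lookahead=id remaining=[id - id $]
Step 5: shift id. Stack=[T / id] ptr=3 lookahead=- remaining=[- id $]
Step 6: reduce F->id. Stack=[T / F] ptr=3 lookahead=- remaining=[- id $]
Step 7: reduce T->T / F. Stack=[T] ptr=3 lookahead=- remaining=[- id $]
Step 8: reduce E->T. Stack=[E] ptr=3 lookahead=- remaining=[- id $]
Step 9: shift -. Stack=[E -] ptr=4 lookahead=id remaining=[id $]
Step 10: shift id. Stack=[E - id] ptr=5 lookahead=$ remaining=[$]
Step 11: reduce F->id. Stack=[E - F] ptr=5 lookahead=$ remaining=[$]
Step 12: reduce T->F. Stack=[E - T] ptr=5 lookahead=$ remaining=[$]
Step 13: reduce E->E - T. Stack=[E] ptr=5 lookahead=$ remaining=[$]
Step 14: accept. Stack=[E] ptr=5 lookahead=$ remaining=[$]

Answer: 14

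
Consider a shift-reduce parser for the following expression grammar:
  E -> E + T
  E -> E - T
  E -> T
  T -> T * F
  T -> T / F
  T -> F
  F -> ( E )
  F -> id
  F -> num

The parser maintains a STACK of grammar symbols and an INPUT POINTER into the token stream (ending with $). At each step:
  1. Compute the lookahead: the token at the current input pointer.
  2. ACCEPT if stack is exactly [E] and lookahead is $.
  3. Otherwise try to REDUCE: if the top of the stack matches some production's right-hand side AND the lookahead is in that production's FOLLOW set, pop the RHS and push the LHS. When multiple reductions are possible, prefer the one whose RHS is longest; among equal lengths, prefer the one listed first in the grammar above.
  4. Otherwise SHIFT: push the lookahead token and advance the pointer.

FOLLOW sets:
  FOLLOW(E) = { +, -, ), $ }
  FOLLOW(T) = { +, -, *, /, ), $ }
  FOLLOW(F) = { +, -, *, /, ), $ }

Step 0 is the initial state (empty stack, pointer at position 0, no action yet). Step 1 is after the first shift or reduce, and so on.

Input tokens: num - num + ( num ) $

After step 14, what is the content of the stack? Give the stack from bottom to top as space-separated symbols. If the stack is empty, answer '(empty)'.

Answer: E + ( T

Derivation:
Step 1: shift num. Stack=[num] ptr=1 lookahead=- remaining=[- num + ( num ) $]
Step 2: reduce F->num. Stack=[F] ptr=1 lookahead=- remaining=[- num + ( num ) $]
Step 3: reduce T->F. Stack=[T] ptr=1 lookahead=- remaining=[- num + ( num ) $]
Step 4: reduce E->T. Stack=[E] ptr=1 lookahead=- remaining=[- num + ( num ) $]
Step 5: shift -. Stack=[E -] ptr=2 lookahead=num remaining=[num + ( num ) $]
Step 6: shift num. Stack=[E - num] ptr=3 lookahead=+ remaining=[+ ( num ) $]
Step 7: reduce F->num. Stack=[E - F] ptr=3 lookahead=+ remaining=[+ ( num ) $]
Step 8: reduce T->F. Stack=[E - T] ptr=3 lookahead=+ remaining=[+ ( num ) $]
Step 9: reduce E->E - T. Stack=[E] ptr=3 lookahead=+ remaining=[+ ( num ) $]
Step 10: shift +. Stack=[E +] ptr=4 lookahead=( remaining=[( num ) $]
Step 11: shift (. Stack=[E + (] ptr=5 lookahead=num remaining=[num ) $]
Step 12: shift num. Stack=[E + ( num] ptr=6 lookahead=) remaining=[) $]
Step 13: reduce F->num. Stack=[E + ( F] ptr=6 lookahead=) remaining=[) $]
Step 14: reduce T->F. Stack=[E + ( T] ptr=6 lookahead=) remaining=[) $]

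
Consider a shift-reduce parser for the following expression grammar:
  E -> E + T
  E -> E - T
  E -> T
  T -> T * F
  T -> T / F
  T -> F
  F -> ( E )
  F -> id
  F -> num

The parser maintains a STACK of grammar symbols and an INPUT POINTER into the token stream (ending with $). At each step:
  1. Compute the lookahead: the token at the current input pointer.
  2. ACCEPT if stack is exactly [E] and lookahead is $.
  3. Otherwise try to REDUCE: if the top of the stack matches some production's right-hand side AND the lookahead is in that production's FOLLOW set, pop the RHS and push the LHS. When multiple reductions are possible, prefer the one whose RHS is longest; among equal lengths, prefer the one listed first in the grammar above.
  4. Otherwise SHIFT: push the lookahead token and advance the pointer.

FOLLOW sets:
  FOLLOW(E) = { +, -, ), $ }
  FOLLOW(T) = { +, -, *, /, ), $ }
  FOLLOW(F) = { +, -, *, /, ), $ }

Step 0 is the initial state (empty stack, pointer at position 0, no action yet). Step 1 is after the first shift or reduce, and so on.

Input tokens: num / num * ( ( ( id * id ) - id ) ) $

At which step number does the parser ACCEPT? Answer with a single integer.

Step 1: shift num. Stack=[num] ptr=1 lookahead=/ remaining=[/ num * ( ( ( id * id ) - id ) ) $]
Step 2: reduce F->num. Stack=[F] ptr=1 lookahead=/ remaining=[/ num * ( ( ( id * id ) - id ) ) $]
Step 3: reduce T->F. Stack=[T] ptr=1 lookahead=/ remaining=[/ num * ( ( ( id * id ) - id ) ) $]
Step 4: shift /. Stack=[T /] ptr=2 lookahead=num remaining=[num * ( ( ( id * id ) - id ) ) $]
Step 5: shift num. Stack=[T / num] ptr=3 lookahead=* remaining=[* ( ( ( id * id ) - id ) ) $]
Step 6: reduce F->num. Stack=[T / F] ptr=3 lookahead=* remaining=[* ( ( ( id * id ) - id ) ) $]
Step 7: reduce T->T / F. Stack=[T] ptr=3 lookahead=* remaining=[* ( ( ( id * id ) - id ) ) $]
Step 8: shift *. Stack=[T *] ptr=4 lookahead=( remaining=[( ( ( id * id ) - id ) ) $]
Step 9: shift (. Stack=[T * (] ptr=5 lookahead=( remaining=[( ( id * id ) - id ) ) $]
Step 10: shift (. Stack=[T * ( (] ptr=6 lookahead=( remaining=[( id * id ) - id ) ) $]
Step 11: shift (. Stack=[T * ( ( (] ptr=7 lookahead=id remaining=[id * id ) - id ) ) $]
Step 12: shift id. Stack=[T * ( ( ( id] ptr=8 lookahead=* remaining=[* id ) - id ) ) $]
Step 13: reduce F->id. Stack=[T * ( ( ( F] ptr=8 lookahead=* remaining=[* id ) - id ) ) $]
Step 14: reduce T->F. Stack=[T * ( ( ( T] ptr=8 lookahead=* remaining=[* id ) - id ) ) $]
Step 15: shift *. Stack=[T * ( ( ( T *] ptr=9 lookahead=id remaining=[id ) - id ) ) $]
Step 16: shift id. Stack=[T * ( ( ( T * id] ptr=10 lookahead=) remaining=[) - id ) ) $]
Step 17: reduce F->id. Stack=[T * ( ( ( T * F] ptr=10 lookahead=) remaining=[) - id ) ) $]
Step 18: reduce T->T * F. Stack=[T * ( ( ( T] ptr=10 lookahead=) remaining=[) - id ) ) $]
Step 19: reduce E->T. Stack=[T * ( ( ( E] ptr=10 lookahead=) remaining=[) - id ) ) $]
Step 20: shift ). Stack=[T * ( ( ( E )] ptr=11 lookahead=- remaining=[- id ) ) $]
Step 21: reduce F->( E ). Stack=[T * ( ( F] ptr=11 lookahead=- remaining=[- id ) ) $]
Step 22: reduce T->F. Stack=[T * ( ( T] ptr=11 lookahead=- remaining=[- id ) ) $]
Step 23: reduce E->T. Stack=[T * ( ( E] ptr=11 lookahead=- remaining=[- id ) ) $]
Step 24: shift -. Stack=[T * ( ( E -] ptr=12 lookahead=id remaining=[id ) ) $]
Step 25: shift id. Stack=[T * ( ( E - id] ptr=13 lookahead=) remaining=[) ) $]
Step 26: reduce F->id. Stack=[T * ( ( E - F] ptr=13 lookahead=) remaining=[) ) $]
Step 27: reduce T->F. Stack=[T * ( ( E - T] ptr=13 lookahead=) remaining=[) ) $]
Step 28: reduce E->E - T. Stack=[T * ( ( E] ptr=13 lookahead=) remaining=[) ) $]
Step 29: shift ). Stack=[T * ( ( E )] ptr=14 lookahead=) remaining=[) $]
Step 30: reduce F->( E ). Stack=[T * ( F] ptr=14 lookahead=) remaining=[) $]
Step 31: reduce T->F. Stack=[T * ( T] ptr=14 lookahead=) remaining=[) $]
Step 32: reduce E->T. Stack=[T * ( E] ptr=14 lookahead=) remaining=[) $]
Step 33: shift ). Stack=[T * ( E )] ptr=15 lookahead=$ remaining=[$]
Step 34: reduce F->( E ). Stack=[T * F] ptr=15 lookahead=$ remaining=[$]
Step 35: reduce T->T * F. Stack=[T] ptr=15 lookahead=$ remaining=[$]
Step 36: reduce E->T. Stack=[E] ptr=15 lookahead=$ remaining=[$]
Step 37: accept. Stack=[E] ptr=15 lookahead=$ remaining=[$]

Answer: 37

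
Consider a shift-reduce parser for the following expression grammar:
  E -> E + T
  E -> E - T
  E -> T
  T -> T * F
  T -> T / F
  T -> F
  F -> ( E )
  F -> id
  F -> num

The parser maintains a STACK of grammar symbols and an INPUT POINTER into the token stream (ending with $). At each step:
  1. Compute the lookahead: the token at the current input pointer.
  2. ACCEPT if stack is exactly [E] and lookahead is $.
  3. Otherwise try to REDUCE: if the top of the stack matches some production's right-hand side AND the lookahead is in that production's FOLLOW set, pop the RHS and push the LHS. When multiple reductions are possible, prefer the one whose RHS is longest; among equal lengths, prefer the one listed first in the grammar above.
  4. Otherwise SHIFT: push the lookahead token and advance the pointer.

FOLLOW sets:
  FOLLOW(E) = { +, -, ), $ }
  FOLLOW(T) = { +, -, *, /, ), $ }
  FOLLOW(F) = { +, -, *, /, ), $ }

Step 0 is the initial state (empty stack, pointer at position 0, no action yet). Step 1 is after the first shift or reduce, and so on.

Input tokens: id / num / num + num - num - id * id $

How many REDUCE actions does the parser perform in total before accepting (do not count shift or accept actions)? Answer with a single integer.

Answer: 18

Derivation:
Step 1: shift id. Stack=[id] ptr=1 lookahead=/ remaining=[/ num / num + num - num - id * id $]
Step 2: reduce F->id. Stack=[F] ptr=1 lookahead=/ remaining=[/ num / num + num - num - id * id $]
Step 3: reduce T->F. Stack=[T] ptr=1 lookahead=/ remaining=[/ num / num + num - num - id * id $]
Step 4: shift /. Stack=[T /] ptr=2 lookahead=num remaining=[num / num + num - num - id * id $]
Step 5: shift num. Stack=[T / num] ptr=3 lookahead=/ remaining=[/ num + num - num - id * id $]
Step 6: reduce F->num. Stack=[T / F] ptr=3 lookahead=/ remaining=[/ num + num - num - id * id $]
Step 7: reduce T->T / F. Stack=[T] ptr=3 lookahead=/ remaining=[/ num + num - num - id * id $]
Step 8: shift /. Stack=[T /] ptr=4 lookahead=num remaining=[num + num - num - id * id $]
Step 9: shift num. Stack=[T / num] ptr=5 lookahead=+ remaining=[+ num - num - id * id $]
Step 10: reduce F->num. Stack=[T / F] ptr=5 lookahead=+ remaining=[+ num - num - id * id $]
Step 11: reduce T->T / F. Stack=[T] ptr=5 lookahead=+ remaining=[+ num - num - id * id $]
Step 12: reduce E->T. Stack=[E] ptr=5 lookahead=+ remaining=[+ num - num - id * id $]
Step 13: shift +. Stack=[E +] ptr=6 lookahead=num remaining=[num - num - id * id $]
Step 14: shift num. Stack=[E + num] ptr=7 lookahead=- remaining=[- num - id * id $]
Step 15: reduce F->num. Stack=[E + F] ptr=7 lookahead=- remaining=[- num - id * id $]
Step 16: reduce T->F. Stack=[E + T] ptr=7 lookahead=- remaining=[- num - id * id $]
Step 17: reduce E->E + T. Stack=[E] ptr=7 lookahead=- remaining=[- num - id * id $]
Step 18: shift -. Stack=[E -] ptr=8 lookahead=num remaining=[num - id * id $]
Step 19: shift num. Stack=[E - num] ptr=9 lookahead=- remaining=[- id * id $]
Step 20: reduce F->num. Stack=[E - F] ptr=9 lookahead=- remaining=[- id * id $]
Step 21: reduce T->F. Stack=[E - T] ptr=9 lookahead=- remaining=[- id * id $]
Step 22: reduce E->E - T. Stack=[E] ptr=9 lookahead=- remaining=[- id * id $]
Step 23: shift -. Stack=[E -] ptr=10 lookahead=id remaining=[id * id $]
Step 24: shift id. Stack=[E - id] ptr=11 lookahead=* remaining=[* id $]
Step 25: reduce F->id. Stack=[E - F] ptr=11 lookahead=* remaining=[* id $]
Step 26: reduce T->F. Stack=[E - T] ptr=11 lookahead=* remaining=[* id $]
Step 27: shift *. Stack=[E - T *] ptr=12 lookahead=id remaining=[id $]
Step 28: shift id. Stack=[E - T * id] ptr=13 lookahead=$ remaining=[$]
Step 29: reduce F->id. Stack=[E - T * F] ptr=13 lookahead=$ remaining=[$]
Step 30: reduce T->T * F. Stack=[E - T] ptr=13 lookahead=$ remaining=[$]
Step 31: reduce E->E - T. Stack=[E] ptr=13 lookahead=$ remaining=[$]
Step 32: accept. Stack=[E] ptr=13 lookahead=$ remaining=[$]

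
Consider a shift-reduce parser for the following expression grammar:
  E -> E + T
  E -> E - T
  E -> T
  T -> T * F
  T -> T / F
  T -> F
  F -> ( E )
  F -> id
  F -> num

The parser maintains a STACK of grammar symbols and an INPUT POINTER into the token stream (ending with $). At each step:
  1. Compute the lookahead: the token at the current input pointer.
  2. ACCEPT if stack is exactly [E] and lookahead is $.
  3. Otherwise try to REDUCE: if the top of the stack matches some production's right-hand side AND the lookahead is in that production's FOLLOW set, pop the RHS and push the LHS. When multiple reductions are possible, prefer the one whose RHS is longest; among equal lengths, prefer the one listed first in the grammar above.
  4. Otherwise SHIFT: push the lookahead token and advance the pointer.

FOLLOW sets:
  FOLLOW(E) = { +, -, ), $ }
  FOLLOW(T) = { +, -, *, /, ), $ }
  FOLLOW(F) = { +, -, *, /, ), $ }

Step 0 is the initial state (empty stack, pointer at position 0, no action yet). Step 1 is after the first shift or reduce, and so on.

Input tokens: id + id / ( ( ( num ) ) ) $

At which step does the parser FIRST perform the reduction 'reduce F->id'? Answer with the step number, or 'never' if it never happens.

Step 1: shift id. Stack=[id] ptr=1 lookahead=+ remaining=[+ id / ( ( ( num ) ) ) $]
Step 2: reduce F->id. Stack=[F] ptr=1 lookahead=+ remaining=[+ id / ( ( ( num ) ) ) $]

Answer: 2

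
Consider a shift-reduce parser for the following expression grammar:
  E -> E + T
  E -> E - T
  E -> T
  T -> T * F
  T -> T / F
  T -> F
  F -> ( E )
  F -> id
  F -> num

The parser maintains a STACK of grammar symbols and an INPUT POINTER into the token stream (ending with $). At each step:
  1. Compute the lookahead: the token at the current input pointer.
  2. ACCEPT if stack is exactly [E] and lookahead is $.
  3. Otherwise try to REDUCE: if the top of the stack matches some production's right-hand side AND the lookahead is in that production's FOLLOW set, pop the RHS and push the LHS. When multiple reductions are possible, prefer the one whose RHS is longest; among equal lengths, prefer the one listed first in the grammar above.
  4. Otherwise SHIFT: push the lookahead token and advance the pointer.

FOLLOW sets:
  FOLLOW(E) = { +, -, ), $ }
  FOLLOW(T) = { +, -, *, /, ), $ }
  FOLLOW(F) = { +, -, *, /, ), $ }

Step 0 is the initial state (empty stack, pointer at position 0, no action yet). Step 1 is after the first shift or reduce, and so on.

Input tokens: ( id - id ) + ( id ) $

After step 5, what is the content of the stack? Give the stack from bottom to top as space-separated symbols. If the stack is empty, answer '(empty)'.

Answer: ( E

Derivation:
Step 1: shift (. Stack=[(] ptr=1 lookahead=id remaining=[id - id ) + ( id ) $]
Step 2: shift id. Stack=[( id] ptr=2 lookahead=- remaining=[- id ) + ( id ) $]
Step 3: reduce F->id. Stack=[( F] ptr=2 lookahead=- remaining=[- id ) + ( id ) $]
Step 4: reduce T->F. Stack=[( T] ptr=2 lookahead=- remaining=[- id ) + ( id ) $]
Step 5: reduce E->T. Stack=[( E] ptr=2 lookahead=- remaining=[- id ) + ( id ) $]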